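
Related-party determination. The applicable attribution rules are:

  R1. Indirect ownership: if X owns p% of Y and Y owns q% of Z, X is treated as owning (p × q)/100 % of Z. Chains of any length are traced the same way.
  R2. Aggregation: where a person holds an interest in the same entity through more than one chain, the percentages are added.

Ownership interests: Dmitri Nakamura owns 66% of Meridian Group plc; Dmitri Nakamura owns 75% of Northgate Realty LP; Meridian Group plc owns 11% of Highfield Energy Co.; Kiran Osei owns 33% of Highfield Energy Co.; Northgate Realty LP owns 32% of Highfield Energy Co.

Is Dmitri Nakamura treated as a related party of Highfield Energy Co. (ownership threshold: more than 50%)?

Chain via Meridian Group plc (R1): 66% × 11% = 7.26% of Highfield Energy Co.
Chain via Northgate Realty LP (R1): 75% × 32% = 24% of Highfield Energy Co.
Aggregating (R2): 7.26% + 24% = 31.26%.
31.26% does not exceed the 50% threshold, so Dmitri is not a related party to Highfield Energy Co.

No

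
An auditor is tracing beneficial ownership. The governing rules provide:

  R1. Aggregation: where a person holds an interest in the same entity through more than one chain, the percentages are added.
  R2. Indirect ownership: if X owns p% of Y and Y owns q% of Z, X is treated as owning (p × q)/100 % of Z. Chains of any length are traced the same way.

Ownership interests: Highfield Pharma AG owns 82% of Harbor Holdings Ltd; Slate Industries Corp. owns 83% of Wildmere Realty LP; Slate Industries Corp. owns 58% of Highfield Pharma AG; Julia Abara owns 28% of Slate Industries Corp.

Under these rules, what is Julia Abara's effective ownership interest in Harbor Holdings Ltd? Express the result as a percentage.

Chain via Slate Industries Corp. → Highfield Pharma AG (R2): 28% × 58% × 82% = 13.3168% of Harbor Holdings Ltd.

13.3168%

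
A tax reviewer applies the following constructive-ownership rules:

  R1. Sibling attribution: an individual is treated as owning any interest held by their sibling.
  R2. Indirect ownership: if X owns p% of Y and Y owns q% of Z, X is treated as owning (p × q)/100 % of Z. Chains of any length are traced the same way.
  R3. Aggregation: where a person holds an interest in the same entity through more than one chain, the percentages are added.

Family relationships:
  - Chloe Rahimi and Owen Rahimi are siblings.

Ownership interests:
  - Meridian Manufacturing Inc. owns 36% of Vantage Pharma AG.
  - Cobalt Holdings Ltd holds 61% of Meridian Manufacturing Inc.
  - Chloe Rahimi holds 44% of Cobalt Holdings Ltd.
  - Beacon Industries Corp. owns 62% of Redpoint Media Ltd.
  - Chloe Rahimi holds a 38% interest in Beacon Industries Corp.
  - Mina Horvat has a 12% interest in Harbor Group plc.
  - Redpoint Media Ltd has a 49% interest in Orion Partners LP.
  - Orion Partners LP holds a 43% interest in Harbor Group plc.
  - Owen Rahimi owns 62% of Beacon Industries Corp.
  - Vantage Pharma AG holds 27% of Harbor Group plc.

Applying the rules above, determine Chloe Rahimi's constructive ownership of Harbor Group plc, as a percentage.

15.672248%

By sibling attribution (R1), Chloe Rahimi is treated as also owning Owen Rahimi's interest in Beacon Industries Corp, giving 38% + 62% = 100%.
Chain via Beacon Industries Corp. → Redpoint Media Ltd → Orion Partners LP (R2): 100% × 62% × 49% × 43% = 13.0634% of Harbor Group plc.
Chain via Cobalt Holdings Ltd → Meridian Manufacturing Inc. → Vantage Pharma AG (R2): 44% × 61% × 36% × 27% = 2.608848% of Harbor Group plc.
Aggregating (R3): 13.0634% + 2.608848% = 15.672248%.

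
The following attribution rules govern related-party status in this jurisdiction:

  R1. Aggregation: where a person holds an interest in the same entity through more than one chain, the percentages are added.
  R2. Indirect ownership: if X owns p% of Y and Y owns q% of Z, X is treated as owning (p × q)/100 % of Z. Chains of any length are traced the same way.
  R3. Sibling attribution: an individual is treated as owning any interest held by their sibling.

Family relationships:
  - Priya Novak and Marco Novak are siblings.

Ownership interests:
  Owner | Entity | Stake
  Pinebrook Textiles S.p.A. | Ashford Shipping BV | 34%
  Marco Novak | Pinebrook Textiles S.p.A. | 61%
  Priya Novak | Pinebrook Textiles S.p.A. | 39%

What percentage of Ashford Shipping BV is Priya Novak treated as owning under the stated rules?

34%

By sibling attribution (R3), Priya Novak is treated as also owning Marco Novak's interest in Pinebrook Textiles S.p.A, giving 39% + 61% = 100%.
Chain via Pinebrook Textiles S.p.A. (R2): 100% × 34% = 34% of Ashford Shipping BV.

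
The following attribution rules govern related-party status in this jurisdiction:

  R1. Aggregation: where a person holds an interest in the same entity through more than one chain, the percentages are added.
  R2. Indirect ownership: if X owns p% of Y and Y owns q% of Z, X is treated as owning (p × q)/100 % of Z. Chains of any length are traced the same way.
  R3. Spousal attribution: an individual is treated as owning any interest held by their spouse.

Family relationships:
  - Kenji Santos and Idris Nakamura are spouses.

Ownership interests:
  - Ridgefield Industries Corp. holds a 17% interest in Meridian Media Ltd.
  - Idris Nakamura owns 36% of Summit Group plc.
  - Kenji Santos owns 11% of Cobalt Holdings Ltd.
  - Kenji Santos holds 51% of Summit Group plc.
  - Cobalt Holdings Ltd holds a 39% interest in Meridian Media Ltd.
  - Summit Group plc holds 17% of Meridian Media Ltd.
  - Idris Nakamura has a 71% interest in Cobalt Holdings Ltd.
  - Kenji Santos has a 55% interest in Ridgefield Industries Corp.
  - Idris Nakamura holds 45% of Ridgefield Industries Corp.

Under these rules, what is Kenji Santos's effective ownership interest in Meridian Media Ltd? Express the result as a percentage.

By spousal attribution (R3), Kenji Santos is treated as also owning Idris Nakamura's interest in Ridgefield Industries Corp, giving 55% + 45% = 100%.
By spousal attribution (R3), Kenji Santos is treated as also owning Idris Nakamura's interest in Cobalt Holdings Ltd, giving 11% + 71% = 82%.
By spousal attribution (R3), Kenji Santos is treated as also owning Idris Nakamura's interest in Summit Group plc, giving 51% + 36% = 87%.
Chain via Ridgefield Industries Corp. (R2): 100% × 17% = 17% of Meridian Media Ltd.
Chain via Cobalt Holdings Ltd (R2): 82% × 39% = 31.98% of Meridian Media Ltd.
Chain via Summit Group plc (R2): 87% × 17% = 14.79% of Meridian Media Ltd.
Aggregating (R1): 17% + 31.98% + 14.79% = 63.77%.

63.77%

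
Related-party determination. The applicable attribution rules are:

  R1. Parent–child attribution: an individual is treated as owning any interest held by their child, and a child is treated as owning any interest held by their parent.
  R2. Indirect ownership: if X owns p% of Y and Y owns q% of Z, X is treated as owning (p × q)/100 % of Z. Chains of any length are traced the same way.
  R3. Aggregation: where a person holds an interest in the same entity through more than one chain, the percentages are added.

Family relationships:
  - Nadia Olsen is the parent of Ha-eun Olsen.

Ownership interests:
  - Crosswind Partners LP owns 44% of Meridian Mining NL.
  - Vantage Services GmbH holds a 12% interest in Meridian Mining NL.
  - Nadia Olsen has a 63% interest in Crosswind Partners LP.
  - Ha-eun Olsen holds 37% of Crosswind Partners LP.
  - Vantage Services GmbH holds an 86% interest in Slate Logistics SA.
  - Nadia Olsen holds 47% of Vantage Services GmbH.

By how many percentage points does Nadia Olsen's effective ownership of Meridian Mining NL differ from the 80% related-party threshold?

By parent–child attribution (R1), Nadia Olsen is treated as also owning Ha-eun Olsen's interest in Crosswind Partners LP, giving 63% + 37% = 100%.
Chain via Crosswind Partners LP (R2): 100% × 44% = 44% of Meridian Mining NL.
Chain via Vantage Services GmbH (R2): 47% × 12% = 5.64% of Meridian Mining NL.
Aggregating (R3): 44% + 5.64% = 49.64%.
49.64% falls short of the 80% threshold by 30.36 percentage points.

30.36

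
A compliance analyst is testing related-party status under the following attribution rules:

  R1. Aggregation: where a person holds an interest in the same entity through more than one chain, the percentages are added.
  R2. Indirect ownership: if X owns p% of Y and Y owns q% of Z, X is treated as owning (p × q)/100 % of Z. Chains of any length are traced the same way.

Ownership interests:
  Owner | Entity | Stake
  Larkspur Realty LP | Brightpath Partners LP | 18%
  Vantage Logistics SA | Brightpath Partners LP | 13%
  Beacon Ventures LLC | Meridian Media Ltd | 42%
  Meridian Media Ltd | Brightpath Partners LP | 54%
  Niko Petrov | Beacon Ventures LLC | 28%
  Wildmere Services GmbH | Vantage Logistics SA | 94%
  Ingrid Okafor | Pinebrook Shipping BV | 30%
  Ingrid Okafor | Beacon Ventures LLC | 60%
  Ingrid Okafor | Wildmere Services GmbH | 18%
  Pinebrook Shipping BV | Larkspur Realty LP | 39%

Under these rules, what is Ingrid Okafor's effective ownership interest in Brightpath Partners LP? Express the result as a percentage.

Chain via Wildmere Services GmbH → Vantage Logistics SA (R2): 18% × 94% × 13% = 2.1996% of Brightpath Partners LP.
Chain via Pinebrook Shipping BV → Larkspur Realty LP (R2): 30% × 39% × 18% = 2.106% of Brightpath Partners LP.
Chain via Beacon Ventures LLC → Meridian Media Ltd (R2): 60% × 42% × 54% = 13.608% of Brightpath Partners LP.
Aggregating (R1): 2.1996% + 2.106% + 13.608% = 17.9136%.

17.9136%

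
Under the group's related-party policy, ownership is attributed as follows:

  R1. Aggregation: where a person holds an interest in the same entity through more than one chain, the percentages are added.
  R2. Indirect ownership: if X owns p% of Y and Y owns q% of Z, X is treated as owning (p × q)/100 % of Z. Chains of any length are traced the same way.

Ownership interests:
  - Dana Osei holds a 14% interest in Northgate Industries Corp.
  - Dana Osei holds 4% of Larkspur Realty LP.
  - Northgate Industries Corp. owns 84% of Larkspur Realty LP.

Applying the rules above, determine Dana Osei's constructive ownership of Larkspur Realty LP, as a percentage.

15.76%

Chain via Northgate Industries Corp. (R2): 14% × 84% = 11.76% of Larkspur Realty LP.
Direct interest in Larkspur Realty LP: 4%.
Aggregating (R1): 11.76% + 4% = 15.76%.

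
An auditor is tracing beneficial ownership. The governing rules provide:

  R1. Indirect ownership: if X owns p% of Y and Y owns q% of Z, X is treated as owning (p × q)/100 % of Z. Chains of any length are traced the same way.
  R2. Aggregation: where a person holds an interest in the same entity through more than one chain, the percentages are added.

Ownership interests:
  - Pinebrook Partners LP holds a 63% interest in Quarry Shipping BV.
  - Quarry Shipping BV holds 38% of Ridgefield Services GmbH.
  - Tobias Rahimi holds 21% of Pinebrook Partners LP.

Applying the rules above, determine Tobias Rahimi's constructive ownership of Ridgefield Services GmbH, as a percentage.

Chain via Pinebrook Partners LP → Quarry Shipping BV (R1): 21% × 63% × 38% = 5.0274% of Ridgefield Services GmbH.

5.0274%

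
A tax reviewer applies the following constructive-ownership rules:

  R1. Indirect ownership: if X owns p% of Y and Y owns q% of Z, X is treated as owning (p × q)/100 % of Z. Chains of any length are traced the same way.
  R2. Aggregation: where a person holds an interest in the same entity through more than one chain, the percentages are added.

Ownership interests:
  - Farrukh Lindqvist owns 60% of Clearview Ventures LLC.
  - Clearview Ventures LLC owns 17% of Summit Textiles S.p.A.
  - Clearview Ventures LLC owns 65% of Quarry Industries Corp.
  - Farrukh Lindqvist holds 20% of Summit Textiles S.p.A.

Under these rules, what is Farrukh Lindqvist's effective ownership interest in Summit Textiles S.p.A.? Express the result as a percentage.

Chain via Clearview Ventures LLC (R1): 60% × 17% = 10.2% of Summit Textiles S.p.A.
Direct interest in Summit Textiles S.p.A: 20%.
Aggregating (R2): 10.2% + 20% = 30.2%.

30.2%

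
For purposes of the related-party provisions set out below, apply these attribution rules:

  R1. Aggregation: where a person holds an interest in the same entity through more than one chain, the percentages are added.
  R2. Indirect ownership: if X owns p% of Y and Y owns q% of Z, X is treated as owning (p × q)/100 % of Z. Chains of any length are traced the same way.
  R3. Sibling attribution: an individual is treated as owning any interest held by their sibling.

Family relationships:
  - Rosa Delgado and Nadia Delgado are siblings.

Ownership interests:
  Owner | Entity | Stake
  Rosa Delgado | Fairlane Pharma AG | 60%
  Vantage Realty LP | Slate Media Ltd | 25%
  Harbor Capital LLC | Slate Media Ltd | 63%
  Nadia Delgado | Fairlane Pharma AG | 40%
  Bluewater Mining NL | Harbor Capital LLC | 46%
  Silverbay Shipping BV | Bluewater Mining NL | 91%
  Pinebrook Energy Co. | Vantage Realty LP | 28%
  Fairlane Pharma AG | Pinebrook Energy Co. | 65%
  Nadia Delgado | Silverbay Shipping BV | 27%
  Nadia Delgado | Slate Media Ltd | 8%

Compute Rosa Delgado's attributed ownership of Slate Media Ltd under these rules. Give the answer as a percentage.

19.670386%

By sibling attribution (R3), Rosa Delgado is treated as also owning Nadia Delgado's interest in Fairlane Pharma AG, giving 60% + 40% = 100%.
By sibling attribution (R3), Rosa Delgado is treated as owning Nadia Delgado's 27% interest in Silverbay Shipping BV.
By sibling attribution (R3), Rosa Delgado is treated as owning Nadia Delgado's 8% interest in Slate Media Ltd.
Chain via Fairlane Pharma AG → Pinebrook Energy Co. → Vantage Realty LP (R2): 100% × 65% × 28% × 25% = 4.55% of Slate Media Ltd.
Chain via Silverbay Shipping BV → Bluewater Mining NL → Harbor Capital LLC (R2): 27% × 91% × 46% × 63% = 7.120386% of Slate Media Ltd.
Direct interest in Slate Media Ltd: 8%.
Aggregating (R1): 4.55% + 7.120386% + 8% = 19.670386%.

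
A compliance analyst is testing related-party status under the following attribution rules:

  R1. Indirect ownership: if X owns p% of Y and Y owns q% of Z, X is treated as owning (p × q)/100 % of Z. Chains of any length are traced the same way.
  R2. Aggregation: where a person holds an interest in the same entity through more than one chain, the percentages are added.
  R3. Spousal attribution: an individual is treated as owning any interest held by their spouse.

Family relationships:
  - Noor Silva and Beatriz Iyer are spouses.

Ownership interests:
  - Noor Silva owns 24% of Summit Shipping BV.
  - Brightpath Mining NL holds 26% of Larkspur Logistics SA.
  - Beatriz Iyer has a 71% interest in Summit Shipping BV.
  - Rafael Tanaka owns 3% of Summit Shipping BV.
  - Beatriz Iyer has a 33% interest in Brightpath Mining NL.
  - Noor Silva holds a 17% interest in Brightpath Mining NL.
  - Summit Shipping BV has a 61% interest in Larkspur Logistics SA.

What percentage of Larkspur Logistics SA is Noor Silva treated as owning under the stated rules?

70.95%

By spousal attribution (R3), Noor Silva is treated as also owning Beatriz Iyer's interest in Brightpath Mining NL, giving 17% + 33% = 50%.
By spousal attribution (R3), Noor Silva is treated as also owning Beatriz Iyer's interest in Summit Shipping BV, giving 24% + 71% = 95%.
Chain via Brightpath Mining NL (R1): 50% × 26% = 13% of Larkspur Logistics SA.
Chain via Summit Shipping BV (R1): 95% × 61% = 57.95% of Larkspur Logistics SA.
Aggregating (R2): 13% + 57.95% = 70.95%.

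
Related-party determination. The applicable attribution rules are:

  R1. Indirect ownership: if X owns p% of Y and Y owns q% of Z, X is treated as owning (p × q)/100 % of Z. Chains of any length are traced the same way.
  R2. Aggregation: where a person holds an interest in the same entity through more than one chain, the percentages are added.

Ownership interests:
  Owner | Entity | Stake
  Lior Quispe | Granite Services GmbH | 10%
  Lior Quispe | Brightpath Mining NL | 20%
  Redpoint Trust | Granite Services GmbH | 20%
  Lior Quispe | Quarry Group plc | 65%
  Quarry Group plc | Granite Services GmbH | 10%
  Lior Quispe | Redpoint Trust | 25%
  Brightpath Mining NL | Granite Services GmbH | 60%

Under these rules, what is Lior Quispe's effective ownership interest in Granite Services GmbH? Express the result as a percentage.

Chain via Brightpath Mining NL (R1): 20% × 60% = 12% of Granite Services GmbH.
Chain via Quarry Group plc (R1): 65% × 10% = 6.5% of Granite Services GmbH.
Chain via Redpoint Trust (R1): 25% × 20% = 5% of Granite Services GmbH.
Direct interest in Granite Services GmbH: 10%.
Aggregating (R2): 12% + 6.5% + 5% + 10% = 33.5%.

33.5%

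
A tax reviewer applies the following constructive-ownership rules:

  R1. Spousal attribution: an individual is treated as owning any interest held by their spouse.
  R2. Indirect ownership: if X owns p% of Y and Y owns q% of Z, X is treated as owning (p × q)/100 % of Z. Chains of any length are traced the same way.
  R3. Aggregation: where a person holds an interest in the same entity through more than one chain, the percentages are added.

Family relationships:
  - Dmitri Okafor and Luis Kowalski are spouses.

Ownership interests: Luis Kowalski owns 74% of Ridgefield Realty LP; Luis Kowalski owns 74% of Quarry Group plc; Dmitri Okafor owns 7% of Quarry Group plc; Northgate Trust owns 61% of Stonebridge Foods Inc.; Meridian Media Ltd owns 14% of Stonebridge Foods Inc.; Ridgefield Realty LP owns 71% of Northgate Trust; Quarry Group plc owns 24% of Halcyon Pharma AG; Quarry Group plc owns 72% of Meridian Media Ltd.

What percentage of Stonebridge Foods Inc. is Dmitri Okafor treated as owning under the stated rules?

40.2142%

By spousal attribution (R1), Dmitri Okafor is treated as also owning Luis Kowalski's interest in Quarry Group plc, giving 7% + 74% = 81%.
By spousal attribution (R1), Dmitri Okafor is treated as owning Luis Kowalski's 74% interest in Ridgefield Realty LP.
Chain via Quarry Group plc → Meridian Media Ltd (R2): 81% × 72% × 14% = 8.1648% of Stonebridge Foods Inc.
Chain via Ridgefield Realty LP → Northgate Trust (R2): 74% × 71% × 61% = 32.0494% of Stonebridge Foods Inc.
Aggregating (R3): 8.1648% + 32.0494% = 40.2142%.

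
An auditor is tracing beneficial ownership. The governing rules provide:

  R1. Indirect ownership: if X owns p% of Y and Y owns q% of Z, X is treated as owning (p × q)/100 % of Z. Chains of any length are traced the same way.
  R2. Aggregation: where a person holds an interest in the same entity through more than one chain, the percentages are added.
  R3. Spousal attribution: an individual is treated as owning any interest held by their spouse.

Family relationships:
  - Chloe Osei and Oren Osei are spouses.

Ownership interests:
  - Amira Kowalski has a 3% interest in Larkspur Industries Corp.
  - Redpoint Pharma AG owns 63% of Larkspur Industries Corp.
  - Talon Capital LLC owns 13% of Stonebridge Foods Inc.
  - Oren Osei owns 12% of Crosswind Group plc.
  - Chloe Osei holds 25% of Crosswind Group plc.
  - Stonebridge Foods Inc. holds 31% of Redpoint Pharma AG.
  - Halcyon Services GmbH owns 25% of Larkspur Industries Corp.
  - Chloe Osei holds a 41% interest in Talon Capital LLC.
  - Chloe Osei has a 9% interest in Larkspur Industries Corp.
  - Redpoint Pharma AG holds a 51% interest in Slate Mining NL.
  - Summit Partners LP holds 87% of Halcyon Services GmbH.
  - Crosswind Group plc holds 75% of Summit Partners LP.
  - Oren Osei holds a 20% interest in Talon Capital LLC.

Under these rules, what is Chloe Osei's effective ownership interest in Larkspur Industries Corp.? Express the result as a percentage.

16.584354%

By spousal attribution (R3), Chloe Osei is treated as also owning Oren Osei's interest in Talon Capital LLC, giving 41% + 20% = 61%.
By spousal attribution (R3), Chloe Osei is treated as also owning Oren Osei's interest in Crosswind Group plc, giving 25% + 12% = 37%.
Chain via Talon Capital LLC → Stonebridge Foods Inc. → Redpoint Pharma AG (R1): 61% × 13% × 31% × 63% = 1.548729% of Larkspur Industries Corp.
Chain via Crosswind Group plc → Summit Partners LP → Halcyon Services GmbH (R1): 37% × 75% × 87% × 25% = 6.035625% of Larkspur Industries Corp.
Direct interest in Larkspur Industries Corp: 9%.
Aggregating (R2): 1.548729% + 6.035625% + 9% = 16.584354%.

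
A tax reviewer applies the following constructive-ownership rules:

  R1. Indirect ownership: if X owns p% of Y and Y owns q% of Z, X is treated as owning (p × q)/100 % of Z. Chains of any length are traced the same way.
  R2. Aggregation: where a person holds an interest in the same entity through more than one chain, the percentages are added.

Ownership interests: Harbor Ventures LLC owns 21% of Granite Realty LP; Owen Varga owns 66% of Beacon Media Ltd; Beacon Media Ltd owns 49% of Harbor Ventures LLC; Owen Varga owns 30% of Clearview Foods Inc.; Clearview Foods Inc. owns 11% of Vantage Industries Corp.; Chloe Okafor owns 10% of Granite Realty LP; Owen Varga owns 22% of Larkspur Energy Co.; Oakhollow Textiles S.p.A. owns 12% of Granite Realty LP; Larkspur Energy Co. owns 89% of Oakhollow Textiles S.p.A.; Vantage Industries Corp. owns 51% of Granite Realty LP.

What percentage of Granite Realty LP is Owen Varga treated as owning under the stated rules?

10.824%

Chain via Beacon Media Ltd → Harbor Ventures LLC (R1): 66% × 49% × 21% = 6.7914% of Granite Realty LP.
Chain via Larkspur Energy Co. → Oakhollow Textiles S.p.A. (R1): 22% × 89% × 12% = 2.3496% of Granite Realty LP.
Chain via Clearview Foods Inc. → Vantage Industries Corp. (R1): 30% × 11% × 51% = 1.683% of Granite Realty LP.
Aggregating (R2): 6.7914% + 2.3496% + 1.683% = 10.824%.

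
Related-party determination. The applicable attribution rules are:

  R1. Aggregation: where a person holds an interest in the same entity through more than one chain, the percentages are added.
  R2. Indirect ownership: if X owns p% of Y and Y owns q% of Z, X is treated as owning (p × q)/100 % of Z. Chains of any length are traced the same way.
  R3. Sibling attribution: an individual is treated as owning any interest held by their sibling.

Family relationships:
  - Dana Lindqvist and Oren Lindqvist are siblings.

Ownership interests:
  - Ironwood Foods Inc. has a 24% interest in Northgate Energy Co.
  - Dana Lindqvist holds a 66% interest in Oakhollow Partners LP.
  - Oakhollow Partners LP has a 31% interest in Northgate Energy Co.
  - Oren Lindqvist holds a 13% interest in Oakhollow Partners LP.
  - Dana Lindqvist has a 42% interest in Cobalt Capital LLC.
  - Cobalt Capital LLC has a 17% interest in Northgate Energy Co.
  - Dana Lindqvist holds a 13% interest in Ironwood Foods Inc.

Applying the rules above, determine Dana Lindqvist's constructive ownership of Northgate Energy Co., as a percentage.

34.75%

By sibling attribution (R3), Dana Lindqvist is treated as also owning Oren Lindqvist's interest in Oakhollow Partners LP, giving 66% + 13% = 79%.
Chain via Cobalt Capital LLC (R2): 42% × 17% = 7.14% of Northgate Energy Co.
Chain via Ironwood Foods Inc. (R2): 13% × 24% = 3.12% of Northgate Energy Co.
Chain via Oakhollow Partners LP (R2): 79% × 31% = 24.49% of Northgate Energy Co.
Aggregating (R1): 7.14% + 3.12% + 24.49% = 34.75%.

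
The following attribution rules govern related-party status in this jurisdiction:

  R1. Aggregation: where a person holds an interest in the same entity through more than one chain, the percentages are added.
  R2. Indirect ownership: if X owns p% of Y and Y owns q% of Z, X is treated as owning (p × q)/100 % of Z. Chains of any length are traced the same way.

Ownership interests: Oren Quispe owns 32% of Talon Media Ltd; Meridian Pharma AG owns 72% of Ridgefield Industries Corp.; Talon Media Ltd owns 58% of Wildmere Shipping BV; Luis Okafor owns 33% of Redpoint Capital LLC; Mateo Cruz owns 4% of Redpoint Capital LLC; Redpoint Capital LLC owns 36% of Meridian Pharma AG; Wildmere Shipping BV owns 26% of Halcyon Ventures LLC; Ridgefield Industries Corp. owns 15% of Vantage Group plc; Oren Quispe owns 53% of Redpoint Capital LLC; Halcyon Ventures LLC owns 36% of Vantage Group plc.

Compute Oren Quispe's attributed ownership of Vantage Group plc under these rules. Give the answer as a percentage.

Chain via Talon Media Ltd → Wildmere Shipping BV → Halcyon Ventures LLC (R2): 32% × 58% × 26% × 36% = 1.737216% of Vantage Group plc.
Chain via Redpoint Capital LLC → Meridian Pharma AG → Ridgefield Industries Corp. (R2): 53% × 36% × 72% × 15% = 2.06064% of Vantage Group plc.
Aggregating (R1): 1.737216% + 2.06064% = 3.797856%.

3.797856%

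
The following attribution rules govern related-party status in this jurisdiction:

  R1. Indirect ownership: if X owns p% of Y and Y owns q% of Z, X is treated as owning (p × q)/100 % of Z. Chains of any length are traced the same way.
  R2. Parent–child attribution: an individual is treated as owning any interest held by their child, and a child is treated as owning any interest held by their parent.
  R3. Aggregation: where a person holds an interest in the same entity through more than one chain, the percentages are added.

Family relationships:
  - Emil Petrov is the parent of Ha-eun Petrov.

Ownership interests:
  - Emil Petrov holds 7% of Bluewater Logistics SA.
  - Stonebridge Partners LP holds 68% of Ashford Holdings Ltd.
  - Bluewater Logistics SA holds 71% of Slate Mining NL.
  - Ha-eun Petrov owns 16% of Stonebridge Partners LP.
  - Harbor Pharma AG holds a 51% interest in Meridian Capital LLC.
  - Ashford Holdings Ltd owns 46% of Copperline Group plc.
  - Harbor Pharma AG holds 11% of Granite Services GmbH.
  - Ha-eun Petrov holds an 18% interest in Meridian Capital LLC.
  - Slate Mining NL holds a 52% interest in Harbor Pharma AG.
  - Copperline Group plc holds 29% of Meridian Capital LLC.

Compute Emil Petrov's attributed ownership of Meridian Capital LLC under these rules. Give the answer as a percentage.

20.769436%

By parent–child attribution (R2), Emil Petrov is treated as owning Ha-eun Petrov's 16% interest in Stonebridge Partners LP.
By parent–child attribution (R2), Emil Petrov is treated as owning Ha-eun Petrov's 18% interest in Meridian Capital LLC.
Chain via Bluewater Logistics SA → Slate Mining NL → Harbor Pharma AG (R1): 7% × 71% × 52% × 51% = 1.318044% of Meridian Capital LLC.
Chain via Stonebridge Partners LP → Ashford Holdings Ltd → Copperline Group plc (R1): 16% × 68% × 46% × 29% = 1.451392% of Meridian Capital LLC.
Direct interest in Meridian Capital LLC: 18%.
Aggregating (R3): 1.318044% + 1.451392% + 18% = 20.769436%.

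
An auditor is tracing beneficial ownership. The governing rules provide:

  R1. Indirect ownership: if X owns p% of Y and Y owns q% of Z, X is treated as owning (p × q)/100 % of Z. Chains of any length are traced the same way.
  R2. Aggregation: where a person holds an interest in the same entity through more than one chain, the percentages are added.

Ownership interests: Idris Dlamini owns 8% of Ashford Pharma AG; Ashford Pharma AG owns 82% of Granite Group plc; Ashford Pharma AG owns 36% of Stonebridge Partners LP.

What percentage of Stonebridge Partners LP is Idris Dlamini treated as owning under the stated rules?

Chain via Ashford Pharma AG (R1): 8% × 36% = 2.88% of Stonebridge Partners LP.

2.88%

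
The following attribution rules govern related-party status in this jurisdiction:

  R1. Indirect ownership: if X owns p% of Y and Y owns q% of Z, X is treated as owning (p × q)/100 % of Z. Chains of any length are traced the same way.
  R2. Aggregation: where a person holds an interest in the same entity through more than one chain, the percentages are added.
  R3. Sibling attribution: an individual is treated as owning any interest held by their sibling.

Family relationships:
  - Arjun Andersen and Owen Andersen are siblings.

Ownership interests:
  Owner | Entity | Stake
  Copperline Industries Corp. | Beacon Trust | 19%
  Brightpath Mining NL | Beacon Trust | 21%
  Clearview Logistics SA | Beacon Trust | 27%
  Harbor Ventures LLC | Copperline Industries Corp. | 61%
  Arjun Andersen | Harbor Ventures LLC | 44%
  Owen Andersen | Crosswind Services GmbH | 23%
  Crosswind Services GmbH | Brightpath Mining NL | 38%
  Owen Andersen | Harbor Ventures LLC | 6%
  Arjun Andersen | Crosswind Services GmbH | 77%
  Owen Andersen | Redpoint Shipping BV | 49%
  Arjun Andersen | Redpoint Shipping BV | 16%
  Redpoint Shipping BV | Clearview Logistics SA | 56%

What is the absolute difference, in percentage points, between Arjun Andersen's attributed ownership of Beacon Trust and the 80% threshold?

56.397

By sibling attribution (R3), Arjun Andersen is treated as also owning Owen Andersen's interest in Redpoint Shipping BV, giving 16% + 49% = 65%.
By sibling attribution (R3), Arjun Andersen is treated as also owning Owen Andersen's interest in Harbor Ventures LLC, giving 44% + 6% = 50%.
By sibling attribution (R3), Arjun Andersen is treated as also owning Owen Andersen's interest in Crosswind Services GmbH, giving 77% + 23% = 100%.
Chain via Redpoint Shipping BV → Clearview Logistics SA (R1): 65% × 56% × 27% = 9.828% of Beacon Trust.
Chain via Harbor Ventures LLC → Copperline Industries Corp. (R1): 50% × 61% × 19% = 5.795% of Beacon Trust.
Chain via Crosswind Services GmbH → Brightpath Mining NL (R1): 100% × 38% × 21% = 7.98% of Beacon Trust.
Aggregating (R2): 9.828% + 5.795% + 7.98% = 23.603%.
23.603% falls short of the 80% threshold by 56.397 percentage points.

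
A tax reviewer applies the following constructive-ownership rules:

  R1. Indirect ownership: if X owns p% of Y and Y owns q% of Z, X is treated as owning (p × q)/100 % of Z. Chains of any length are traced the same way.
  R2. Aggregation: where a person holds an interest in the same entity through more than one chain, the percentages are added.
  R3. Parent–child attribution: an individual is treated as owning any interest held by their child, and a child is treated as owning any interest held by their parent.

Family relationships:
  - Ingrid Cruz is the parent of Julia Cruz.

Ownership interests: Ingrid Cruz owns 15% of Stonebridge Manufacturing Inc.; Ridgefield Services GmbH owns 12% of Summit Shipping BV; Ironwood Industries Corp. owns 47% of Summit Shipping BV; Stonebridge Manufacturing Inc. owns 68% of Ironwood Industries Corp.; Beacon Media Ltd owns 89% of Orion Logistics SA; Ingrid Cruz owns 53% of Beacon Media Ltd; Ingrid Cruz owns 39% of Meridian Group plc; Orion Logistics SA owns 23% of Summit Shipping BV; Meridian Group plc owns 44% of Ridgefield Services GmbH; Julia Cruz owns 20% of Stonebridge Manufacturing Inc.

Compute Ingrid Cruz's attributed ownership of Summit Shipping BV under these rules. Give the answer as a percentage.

By parent–child attribution (R3), Ingrid Cruz is treated as also owning Julia Cruz's interest in Stonebridge Manufacturing Inc, giving 15% + 20% = 35%.
Chain via Beacon Media Ltd → Orion Logistics SA (R1): 53% × 89% × 23% = 10.8491% of Summit Shipping BV.
Chain via Stonebridge Manufacturing Inc. → Ironwood Industries Corp. (R1): 35% × 68% × 47% = 11.186% of Summit Shipping BV.
Chain via Meridian Group plc → Ridgefield Services GmbH (R1): 39% × 44% × 12% = 2.0592% of Summit Shipping BV.
Aggregating (R2): 10.8491% + 11.186% + 2.0592% = 24.0943%.

24.0943%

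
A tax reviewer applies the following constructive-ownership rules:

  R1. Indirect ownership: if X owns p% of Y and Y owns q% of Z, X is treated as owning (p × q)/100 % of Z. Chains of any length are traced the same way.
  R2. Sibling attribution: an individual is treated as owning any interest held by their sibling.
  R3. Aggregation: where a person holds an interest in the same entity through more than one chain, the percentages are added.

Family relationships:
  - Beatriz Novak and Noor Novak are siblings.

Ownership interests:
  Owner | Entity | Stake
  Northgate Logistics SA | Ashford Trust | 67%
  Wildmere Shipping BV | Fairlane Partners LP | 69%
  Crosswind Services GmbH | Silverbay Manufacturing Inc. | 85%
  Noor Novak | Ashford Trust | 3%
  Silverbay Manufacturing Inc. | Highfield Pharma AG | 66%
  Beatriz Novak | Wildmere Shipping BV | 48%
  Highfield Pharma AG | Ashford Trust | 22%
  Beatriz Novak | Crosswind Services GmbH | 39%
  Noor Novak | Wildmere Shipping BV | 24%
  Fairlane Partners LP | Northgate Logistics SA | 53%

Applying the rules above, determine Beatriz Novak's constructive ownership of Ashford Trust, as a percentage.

25.454748%

By sibling attribution (R2), Beatriz Novak is treated as also owning Noor Novak's interest in Wildmere Shipping BV, giving 48% + 24% = 72%.
By sibling attribution (R2), Beatriz Novak is treated as owning Noor Novak's 3% interest in Ashford Trust.
Chain via Crosswind Services GmbH → Silverbay Manufacturing Inc. → Highfield Pharma AG (R1): 39% × 85% × 66% × 22% = 4.81338% of Ashford Trust.
Chain via Wildmere Shipping BV → Fairlane Partners LP → Northgate Logistics SA (R1): 72% × 69% × 53% × 67% = 17.641368% of Ashford Trust.
Direct interest in Ashford Trust: 3%.
Aggregating (R3): 4.81338% + 17.641368% + 3% = 25.454748%.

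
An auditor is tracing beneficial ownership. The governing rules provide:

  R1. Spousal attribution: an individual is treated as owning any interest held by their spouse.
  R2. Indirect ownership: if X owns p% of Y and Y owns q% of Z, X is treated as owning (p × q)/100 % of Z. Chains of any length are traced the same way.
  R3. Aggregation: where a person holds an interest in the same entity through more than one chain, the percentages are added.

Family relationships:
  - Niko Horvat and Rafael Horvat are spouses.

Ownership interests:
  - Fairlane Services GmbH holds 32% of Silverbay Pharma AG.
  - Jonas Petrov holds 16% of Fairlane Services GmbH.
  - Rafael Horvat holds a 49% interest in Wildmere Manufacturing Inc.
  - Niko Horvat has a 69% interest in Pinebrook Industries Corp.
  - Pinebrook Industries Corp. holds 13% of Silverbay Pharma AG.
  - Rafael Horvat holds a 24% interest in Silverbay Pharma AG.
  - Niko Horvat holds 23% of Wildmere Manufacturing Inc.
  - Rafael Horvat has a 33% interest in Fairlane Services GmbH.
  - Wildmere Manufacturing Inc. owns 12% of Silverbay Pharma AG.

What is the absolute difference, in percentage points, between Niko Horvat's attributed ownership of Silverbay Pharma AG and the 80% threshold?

27.83

By spousal attribution (R1), Niko Horvat is treated as also owning Rafael Horvat's interest in Wildmere Manufacturing Inc, giving 23% + 49% = 72%.
By spousal attribution (R1), Niko Horvat is treated as owning Rafael Horvat's 33% interest in Fairlane Services GmbH.
By spousal attribution (R1), Niko Horvat is treated as owning Rafael Horvat's 24% interest in Silverbay Pharma AG.
Chain via Wildmere Manufacturing Inc. (R2): 72% × 12% = 8.64% of Silverbay Pharma AG.
Chain via Pinebrook Industries Corp. (R2): 69% × 13% = 8.97% of Silverbay Pharma AG.
Chain via Fairlane Services GmbH (R2): 33% × 32% = 10.56% of Silverbay Pharma AG.
Direct interest in Silverbay Pharma AG: 24%.
Aggregating (R3): 8.64% + 8.97% + 10.56% + 24% = 52.17%.
52.17% falls short of the 80% threshold by 27.83 percentage points.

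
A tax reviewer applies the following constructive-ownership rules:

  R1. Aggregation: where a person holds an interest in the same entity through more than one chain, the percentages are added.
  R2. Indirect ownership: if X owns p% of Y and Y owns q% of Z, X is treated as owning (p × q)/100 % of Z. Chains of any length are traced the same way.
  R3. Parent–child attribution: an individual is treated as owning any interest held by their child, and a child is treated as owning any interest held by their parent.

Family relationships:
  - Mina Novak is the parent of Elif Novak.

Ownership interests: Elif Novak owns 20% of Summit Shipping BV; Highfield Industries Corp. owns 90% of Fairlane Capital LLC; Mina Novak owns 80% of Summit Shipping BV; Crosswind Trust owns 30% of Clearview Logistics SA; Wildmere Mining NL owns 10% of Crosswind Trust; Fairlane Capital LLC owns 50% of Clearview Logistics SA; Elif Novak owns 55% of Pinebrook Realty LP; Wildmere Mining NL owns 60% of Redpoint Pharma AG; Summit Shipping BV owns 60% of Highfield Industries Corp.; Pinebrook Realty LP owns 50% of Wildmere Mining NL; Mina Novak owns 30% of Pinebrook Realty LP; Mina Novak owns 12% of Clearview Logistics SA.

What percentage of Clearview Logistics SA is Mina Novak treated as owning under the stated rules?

By parent–child attribution (R3), Mina Novak is treated as also owning Elif Novak's interest in Pinebrook Realty LP, giving 30% + 55% = 85%.
By parent–child attribution (R3), Mina Novak is treated as also owning Elif Novak's interest in Summit Shipping BV, giving 80% + 20% = 100%.
Chain via Pinebrook Realty LP → Wildmere Mining NL → Crosswind Trust (R2): 85% × 50% × 10% × 30% = 1.275% of Clearview Logistics SA.
Chain via Summit Shipping BV → Highfield Industries Corp. → Fairlane Capital LLC (R2): 100% × 60% × 90% × 50% = 27% of Clearview Logistics SA.
Direct interest in Clearview Logistics SA: 12%.
Aggregating (R1): 1.275% + 27% + 12% = 40.275%.

40.275%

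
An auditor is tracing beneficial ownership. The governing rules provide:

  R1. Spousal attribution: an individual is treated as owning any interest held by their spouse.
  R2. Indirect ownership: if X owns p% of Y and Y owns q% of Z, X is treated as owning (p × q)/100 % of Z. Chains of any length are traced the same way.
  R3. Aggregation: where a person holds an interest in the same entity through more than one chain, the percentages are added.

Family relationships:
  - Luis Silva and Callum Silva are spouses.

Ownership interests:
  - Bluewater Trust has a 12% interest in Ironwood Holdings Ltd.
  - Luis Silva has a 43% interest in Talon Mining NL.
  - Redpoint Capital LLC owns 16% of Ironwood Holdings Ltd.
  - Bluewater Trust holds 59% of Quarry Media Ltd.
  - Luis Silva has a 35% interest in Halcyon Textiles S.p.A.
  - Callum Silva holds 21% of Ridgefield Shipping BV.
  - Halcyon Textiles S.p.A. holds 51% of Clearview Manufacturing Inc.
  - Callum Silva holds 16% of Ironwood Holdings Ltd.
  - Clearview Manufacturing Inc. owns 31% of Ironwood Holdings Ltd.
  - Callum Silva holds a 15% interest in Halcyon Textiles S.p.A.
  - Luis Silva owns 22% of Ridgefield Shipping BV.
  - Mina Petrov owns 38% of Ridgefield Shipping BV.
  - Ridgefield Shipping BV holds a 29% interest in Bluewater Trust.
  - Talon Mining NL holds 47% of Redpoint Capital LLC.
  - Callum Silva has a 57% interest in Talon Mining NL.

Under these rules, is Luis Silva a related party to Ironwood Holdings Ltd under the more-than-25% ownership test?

By spousal attribution (R1), Luis Silva is treated as also owning Callum Silva's interest in Talon Mining NL, giving 43% + 57% = 100%.
By spousal attribution (R1), Luis Silva is treated as also owning Callum Silva's interest in Halcyon Textiles S.p.A, giving 35% + 15% = 50%.
By spousal attribution (R1), Luis Silva is treated as also owning Callum Silva's interest in Ridgefield Shipping BV, giving 22% + 21% = 43%.
By spousal attribution (R1), Luis Silva is treated as owning Callum Silva's 16% interest in Ironwood Holdings Ltd.
Chain via Talon Mining NL → Redpoint Capital LLC (R2): 100% × 47% × 16% = 7.52% of Ironwood Holdings Ltd.
Chain via Halcyon Textiles S.p.A. → Clearview Manufacturing Inc. (R2): 50% × 51% × 31% = 7.905% of Ironwood Holdings Ltd.
Chain via Ridgefield Shipping BV → Bluewater Trust (R2): 43% × 29% × 12% = 1.4964% of Ironwood Holdings Ltd.
Direct interest in Ironwood Holdings Ltd: 16%.
Aggregating (R3): 7.52% + 7.905% + 1.4964% + 16% = 32.9214%.
32.9214% exceeds the 25% threshold, so Luis is a related party to Ironwood Holdings Ltd.

Yes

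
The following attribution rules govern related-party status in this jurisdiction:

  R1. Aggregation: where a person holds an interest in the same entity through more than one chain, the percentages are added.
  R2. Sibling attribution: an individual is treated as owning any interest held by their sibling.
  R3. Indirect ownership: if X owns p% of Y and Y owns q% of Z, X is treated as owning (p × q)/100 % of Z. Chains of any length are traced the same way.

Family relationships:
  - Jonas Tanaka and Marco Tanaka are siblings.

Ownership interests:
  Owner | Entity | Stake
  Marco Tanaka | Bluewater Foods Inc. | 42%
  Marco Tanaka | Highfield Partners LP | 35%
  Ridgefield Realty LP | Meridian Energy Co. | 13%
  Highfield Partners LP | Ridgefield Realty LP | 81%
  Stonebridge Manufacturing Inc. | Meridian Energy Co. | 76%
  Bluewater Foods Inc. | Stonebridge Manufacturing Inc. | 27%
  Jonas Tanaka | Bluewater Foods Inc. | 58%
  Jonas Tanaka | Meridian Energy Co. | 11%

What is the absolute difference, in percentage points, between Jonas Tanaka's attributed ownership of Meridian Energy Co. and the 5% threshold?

30.2055

By sibling attribution (R2), Jonas Tanaka is treated as also owning Marco Tanaka's interest in Bluewater Foods Inc, giving 58% + 42% = 100%.
By sibling attribution (R2), Jonas Tanaka is treated as owning Marco Tanaka's 35% interest in Highfield Partners LP.
Chain via Bluewater Foods Inc. → Stonebridge Manufacturing Inc. (R3): 100% × 27% × 76% = 20.52% of Meridian Energy Co.
Direct interest in Meridian Energy Co: 11%.
Chain via Highfield Partners LP → Ridgefield Realty LP (R3): 35% × 81% × 13% = 3.6855% of Meridian Energy Co.
Aggregating (R1): 20.52% + 11% + 3.6855% = 35.2055%.
35.2055% exceeds the 5% threshold by 30.2055 percentage points.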